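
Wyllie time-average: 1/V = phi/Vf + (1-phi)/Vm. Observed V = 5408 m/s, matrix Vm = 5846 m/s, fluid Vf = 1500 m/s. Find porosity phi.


1/V - 1/Vm = 1/5408 - 1/5846 = 1.385e-05
1/Vf - 1/Vm = 1/1500 - 1/5846 = 0.00049561
phi = 1.385e-05 / 0.00049561 = 0.028

0.028


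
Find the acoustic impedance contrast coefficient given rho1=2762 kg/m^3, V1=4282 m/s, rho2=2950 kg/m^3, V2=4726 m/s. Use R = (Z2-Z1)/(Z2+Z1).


Z1 = 2762 * 4282 = 11826884
Z2 = 2950 * 4726 = 13941700
R = (13941700 - 11826884) / (13941700 + 11826884) = 2114816 / 25768584 = 0.0821

0.0821


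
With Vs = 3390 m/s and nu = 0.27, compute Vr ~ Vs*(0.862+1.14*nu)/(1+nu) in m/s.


Numerator factor = 0.862 + 1.14*0.27 = 1.1698
Denominator = 1 + 0.27 = 1.27
Vr = 3390 * 1.1698 / 1.27 = 3122.54 m/s

3122.54


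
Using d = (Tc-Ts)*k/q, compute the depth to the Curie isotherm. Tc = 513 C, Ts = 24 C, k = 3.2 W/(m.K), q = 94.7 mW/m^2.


T_Curie - T_surf = 513 - 24 = 489 C
Convert q to W/m^2: 94.7 mW/m^2 = 0.0947 W/m^2
d = 489 * 3.2 / 0.0947 = 16523.76 m

16523.76


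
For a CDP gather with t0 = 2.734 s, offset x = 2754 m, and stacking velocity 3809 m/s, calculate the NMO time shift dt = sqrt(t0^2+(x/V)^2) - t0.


x/Vnmo = 2754/3809 = 0.723024
(x/Vnmo)^2 = 0.522764
t0^2 = 7.474756
sqrt(7.474756 + 0.522764) = 2.827989
dt = 2.827989 - 2.734 = 0.093989

0.093989


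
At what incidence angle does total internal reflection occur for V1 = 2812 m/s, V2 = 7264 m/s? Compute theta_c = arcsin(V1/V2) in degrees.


V1/V2 = 2812/7264 = 0.387115
theta_c = arcsin(0.387115) = 22.7751 degrees

22.7751


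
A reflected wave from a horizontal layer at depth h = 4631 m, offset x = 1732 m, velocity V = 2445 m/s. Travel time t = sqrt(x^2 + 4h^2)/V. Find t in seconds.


x^2 + 4h^2 = 1732^2 + 4*4631^2 = 2999824 + 85784644 = 88784468
sqrt(88784468) = 9422.551
t = 9422.551 / 2445 = 3.8538 s

3.8538


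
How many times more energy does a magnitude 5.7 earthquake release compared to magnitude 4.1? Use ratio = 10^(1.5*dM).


M2 - M1 = 5.7 - 4.1 = 1.6
1.5 * 1.6 = 2.4
ratio = 10^2.4 = 251.19

251.19


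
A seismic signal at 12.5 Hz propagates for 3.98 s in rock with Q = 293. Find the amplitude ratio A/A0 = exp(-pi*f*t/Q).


pi*f*t/Q = pi*12.5*3.98/293 = 0.533427
A/A0 = exp(-0.533427) = 0.586591

0.586591


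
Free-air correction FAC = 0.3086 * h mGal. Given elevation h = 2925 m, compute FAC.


FAC = 0.3086 * h
= 0.3086 * 2925
= 902.655 mGal

902.655


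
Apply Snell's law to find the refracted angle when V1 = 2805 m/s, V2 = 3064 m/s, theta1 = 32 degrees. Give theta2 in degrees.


sin(theta1) = sin(32 deg) = 0.529919
sin(theta2) = V2/V1 * sin(theta1) = 3064/2805 * 0.529919 = 0.578849
theta2 = arcsin(0.578849) = 35.3697 degrees

35.3697


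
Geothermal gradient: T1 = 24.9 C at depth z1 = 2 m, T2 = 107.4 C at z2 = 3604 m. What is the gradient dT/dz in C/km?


dT = 107.4 - 24.9 = 82.5 C
dz = 3604 - 2 = 3602 m
gradient = dT/dz * 1000 = 82.5/3602 * 1000 = 22.9039 C/km

22.9039


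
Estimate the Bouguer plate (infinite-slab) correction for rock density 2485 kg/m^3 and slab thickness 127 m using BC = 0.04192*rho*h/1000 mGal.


BC = 0.04192 * rho * h / 1000
= 0.04192 * 2485 * 127 / 1000
= 13.2297 mGal

13.2297


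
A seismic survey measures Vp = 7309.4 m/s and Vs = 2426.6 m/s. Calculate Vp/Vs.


Vp/Vs = 7309.4 / 2426.6
= 3.0122

3.0122


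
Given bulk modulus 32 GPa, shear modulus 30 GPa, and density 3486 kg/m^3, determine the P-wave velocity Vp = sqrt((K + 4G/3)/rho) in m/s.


First compute the effective modulus:
K + 4G/3 = 32e9 + 4*30e9/3 = 72000000000.0 Pa
Then divide by density:
72000000000.0 / 3486 = 20654044.7504 Pa/(kg/m^3)
Take the square root:
Vp = sqrt(20654044.7504) = 4544.67 m/s

4544.67


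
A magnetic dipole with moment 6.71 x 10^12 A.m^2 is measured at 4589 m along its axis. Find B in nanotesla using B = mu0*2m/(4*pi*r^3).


m = 6.71 x 10^12 = 6710000000000 A.m^2
2m = 13420000000000 A.m^2
r^3 = 4589^3 = 96639388469
B = (4pi*10^-7) * 13420000000000 / (4*pi * 96639388469) * 1e9
= 16864069.36447 / 1214406371446.48 * 1e9
= 13886.6773 nT

13886.6773


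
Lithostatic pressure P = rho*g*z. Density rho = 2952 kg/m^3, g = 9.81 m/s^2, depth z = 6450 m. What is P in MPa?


P = rho * g * z / 1e6
= 2952 * 9.81 * 6450 / 1e6
= 186786324.0 / 1e6
= 186.7863 MPa

186.7863


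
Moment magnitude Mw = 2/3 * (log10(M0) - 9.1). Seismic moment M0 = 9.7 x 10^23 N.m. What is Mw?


log10(M0) = log10(9.7 x 10^23) = 23.9868
Mw = 2/3 * (23.9868 - 9.1)
= 2/3 * 14.8868
= 9.92

9.92


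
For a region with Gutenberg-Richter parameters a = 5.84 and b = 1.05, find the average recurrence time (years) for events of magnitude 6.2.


log10(N) = 5.84 - 1.05*6.2 = -0.67
N = 10^-0.67 = 0.213796
T = 1/N = 1/0.213796 = 4.6774 years

4.6774


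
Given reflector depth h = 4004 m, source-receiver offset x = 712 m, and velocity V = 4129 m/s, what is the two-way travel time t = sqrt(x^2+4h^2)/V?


x^2 + 4h^2 = 712^2 + 4*4004^2 = 506944 + 64128064 = 64635008
sqrt(64635008) = 8039.59
t = 8039.59 / 4129 = 1.9471 s

1.9471


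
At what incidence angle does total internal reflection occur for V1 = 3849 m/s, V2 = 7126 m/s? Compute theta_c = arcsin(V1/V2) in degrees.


V1/V2 = 3849/7126 = 0.540135
theta_c = arcsin(0.540135) = 32.6928 degrees

32.6928


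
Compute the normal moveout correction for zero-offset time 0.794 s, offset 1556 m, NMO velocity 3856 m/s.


x/Vnmo = 1556/3856 = 0.403527
(x/Vnmo)^2 = 0.162834
t0^2 = 0.630436
sqrt(0.630436 + 0.162834) = 0.890657
dt = 0.890657 - 0.794 = 0.096657

0.096657


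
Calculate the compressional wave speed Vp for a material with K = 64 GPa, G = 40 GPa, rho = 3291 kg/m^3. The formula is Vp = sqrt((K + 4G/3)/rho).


First compute the effective modulus:
K + 4G/3 = 64e9 + 4*40e9/3 = 117333333333.33 Pa
Then divide by density:
117333333333.33 / 3291 = 35652790.4386 Pa/(kg/m^3)
Take the square root:
Vp = sqrt(35652790.4386) = 5971.0 m/s

5971.0


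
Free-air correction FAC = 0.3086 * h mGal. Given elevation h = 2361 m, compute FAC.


FAC = 0.3086 * h
= 0.3086 * 2361
= 728.6046 mGal

728.6046


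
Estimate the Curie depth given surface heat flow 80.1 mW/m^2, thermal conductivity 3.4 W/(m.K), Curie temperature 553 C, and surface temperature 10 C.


T_Curie - T_surf = 553 - 10 = 543 C
Convert q to W/m^2: 80.1 mW/m^2 = 0.0801 W/m^2
d = 543 * 3.4 / 0.0801 = 23048.69 m

23048.69


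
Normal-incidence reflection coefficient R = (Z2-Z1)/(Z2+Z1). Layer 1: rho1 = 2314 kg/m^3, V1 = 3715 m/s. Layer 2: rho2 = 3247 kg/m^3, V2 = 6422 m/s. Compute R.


Z1 = 2314 * 3715 = 8596510
Z2 = 3247 * 6422 = 20852234
R = (20852234 - 8596510) / (20852234 + 8596510) = 12255724 / 29448744 = 0.4162

0.4162


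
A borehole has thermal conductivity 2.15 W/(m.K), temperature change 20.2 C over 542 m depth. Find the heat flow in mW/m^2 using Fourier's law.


q = k * dT / dz * 1000
= 2.15 * 20.2 / 542 * 1000
= 0.080129 * 1000
= 80.1292 mW/m^2

80.1292


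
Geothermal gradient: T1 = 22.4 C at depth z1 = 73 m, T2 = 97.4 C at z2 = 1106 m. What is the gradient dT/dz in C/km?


dT = 97.4 - 22.4 = 75.0 C
dz = 1106 - 73 = 1033 m
gradient = dT/dz * 1000 = 75.0/1033 * 1000 = 72.6041 C/km

72.6041


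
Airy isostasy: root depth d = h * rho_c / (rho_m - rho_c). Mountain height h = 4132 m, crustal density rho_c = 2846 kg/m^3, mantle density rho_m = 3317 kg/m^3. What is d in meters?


rho_m - rho_c = 3317 - 2846 = 471
d = 4132 * 2846 / 471
= 11759672 / 471
= 24967.46 m

24967.46


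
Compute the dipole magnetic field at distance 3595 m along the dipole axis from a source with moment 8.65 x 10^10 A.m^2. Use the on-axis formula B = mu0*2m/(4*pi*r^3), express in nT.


m = 8.65 x 10^10 = 86500000000 A.m^2
2m = 173000000000 A.m^2
r^3 = 3595^3 = 46461869875
B = (4pi*10^-7) * 173000000000 / (4*pi * 46461869875) * 1e9
= 217398.211628 / 583857076285.38 * 1e9
= 372.3483 nT

372.3483


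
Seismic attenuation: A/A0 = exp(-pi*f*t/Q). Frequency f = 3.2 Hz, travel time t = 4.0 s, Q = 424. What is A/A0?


pi*f*t/Q = pi*3.2*4.0/424 = 0.094841
A/A0 = exp(-0.094841) = 0.909518

0.909518


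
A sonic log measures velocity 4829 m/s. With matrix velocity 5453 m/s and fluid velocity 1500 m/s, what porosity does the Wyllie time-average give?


1/V - 1/Vm = 1/4829 - 1/5453 = 2.37e-05
1/Vf - 1/Vm = 1/1500 - 1/5453 = 0.00048328
phi = 2.37e-05 / 0.00048328 = 0.049

0.049


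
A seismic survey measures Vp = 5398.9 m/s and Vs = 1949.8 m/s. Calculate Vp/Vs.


Vp/Vs = 5398.9 / 1949.8
= 2.769

2.769


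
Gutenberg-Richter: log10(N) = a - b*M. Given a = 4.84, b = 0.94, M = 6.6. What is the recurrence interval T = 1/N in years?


log10(N) = 4.84 - 0.94*6.6 = -1.364
N = 10^-1.364 = 0.043251
T = 1/N = 1/0.043251 = 23.1206 years

23.1206


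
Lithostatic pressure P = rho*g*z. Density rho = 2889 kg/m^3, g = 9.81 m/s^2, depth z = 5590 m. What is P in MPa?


P = rho * g * z / 1e6
= 2889 * 9.81 * 5590 / 1e6
= 158426693.1 / 1e6
= 158.4267 MPa

158.4267


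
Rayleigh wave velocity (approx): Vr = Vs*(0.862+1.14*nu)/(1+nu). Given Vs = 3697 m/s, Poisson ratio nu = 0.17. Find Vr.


Numerator factor = 0.862 + 1.14*0.17 = 1.0558
Denominator = 1 + 0.17 = 1.17
Vr = 3697 * 1.0558 / 1.17 = 3336.15 m/s

3336.15


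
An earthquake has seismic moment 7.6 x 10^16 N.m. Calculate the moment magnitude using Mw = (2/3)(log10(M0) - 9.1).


log10(M0) = log10(7.6 x 10^16) = 16.8808
Mw = 2/3 * (16.8808 - 9.1)
= 2/3 * 7.7808
= 5.19

5.19


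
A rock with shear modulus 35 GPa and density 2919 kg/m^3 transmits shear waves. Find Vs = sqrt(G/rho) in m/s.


Convert G to Pa: G = 35e9 Pa
Compute G/rho = 35e9 / 2919 = 11990407.6739
Vs = sqrt(11990407.6739) = 3462.72 m/s

3462.72


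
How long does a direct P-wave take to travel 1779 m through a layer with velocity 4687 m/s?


t = x / V
= 1779 / 4687
= 0.3796 s

0.3796


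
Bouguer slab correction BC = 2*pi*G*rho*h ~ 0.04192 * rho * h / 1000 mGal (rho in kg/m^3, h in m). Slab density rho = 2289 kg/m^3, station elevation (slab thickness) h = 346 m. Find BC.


BC = 0.04192 * rho * h / 1000
= 0.04192 * 2289 * 346 / 1000
= 33.2004 mGal

33.2004


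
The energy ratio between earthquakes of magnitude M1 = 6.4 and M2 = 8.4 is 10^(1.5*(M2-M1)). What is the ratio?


M2 - M1 = 8.4 - 6.4 = 2.0
1.5 * 2.0 = 3.0
ratio = 10^3.0 = 1000.0

1000.0


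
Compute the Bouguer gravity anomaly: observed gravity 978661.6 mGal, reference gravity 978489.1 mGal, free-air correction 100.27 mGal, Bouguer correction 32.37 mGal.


BA = g_obs - g_ref + FAC - BC
= 978661.6 - 978489.1 + 100.27 - 32.37
= 240.4 mGal

240.4


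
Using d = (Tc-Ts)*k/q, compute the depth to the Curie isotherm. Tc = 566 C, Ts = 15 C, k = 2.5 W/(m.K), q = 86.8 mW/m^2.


T_Curie - T_surf = 566 - 15 = 551 C
Convert q to W/m^2: 86.8 mW/m^2 = 0.0868 W/m^2
d = 551 * 2.5 / 0.0868 = 15869.82 m

15869.82


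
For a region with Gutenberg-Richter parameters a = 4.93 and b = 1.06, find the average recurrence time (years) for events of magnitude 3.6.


log10(N) = 4.93 - 1.06*3.6 = 1.114
N = 10^1.114 = 13.001696
T = 1/N = 1/13.001696 = 0.0769 years

0.0769


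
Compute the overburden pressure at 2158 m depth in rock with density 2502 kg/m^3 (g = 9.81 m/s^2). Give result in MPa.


P = rho * g * z / 1e6
= 2502 * 9.81 * 2158 / 1e6
= 52967289.96 / 1e6
= 52.9673 MPa

52.9673


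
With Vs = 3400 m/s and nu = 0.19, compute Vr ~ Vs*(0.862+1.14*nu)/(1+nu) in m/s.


Numerator factor = 0.862 + 1.14*0.19 = 1.0786
Denominator = 1 + 0.19 = 1.19
Vr = 3400 * 1.0786 / 1.19 = 3081.71 m/s

3081.71


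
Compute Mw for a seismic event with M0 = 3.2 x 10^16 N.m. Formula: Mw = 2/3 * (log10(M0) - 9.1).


log10(M0) = log10(3.2 x 10^16) = 16.5051
Mw = 2/3 * (16.5051 - 9.1)
= 2/3 * 7.4051
= 4.94

4.94


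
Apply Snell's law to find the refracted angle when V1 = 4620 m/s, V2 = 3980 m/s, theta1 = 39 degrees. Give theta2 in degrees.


sin(theta1) = sin(39 deg) = 0.62932
sin(theta2) = V2/V1 * sin(theta1) = 3980/4620 * 0.62932 = 0.542142
theta2 = arcsin(0.542142) = 32.8296 degrees

32.8296


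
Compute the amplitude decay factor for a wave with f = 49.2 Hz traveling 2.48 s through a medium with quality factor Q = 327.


pi*f*t/Q = pi*49.2*2.48/327 = 1.172246
A/A0 = exp(-1.172246) = 0.309671

0.309671


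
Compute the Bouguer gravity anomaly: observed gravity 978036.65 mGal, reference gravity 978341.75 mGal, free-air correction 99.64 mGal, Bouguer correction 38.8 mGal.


BA = g_obs - g_ref + FAC - BC
= 978036.65 - 978341.75 + 99.64 - 38.8
= -244.26 mGal

-244.26


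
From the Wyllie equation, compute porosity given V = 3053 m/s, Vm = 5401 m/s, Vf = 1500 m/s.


1/V - 1/Vm = 1/3053 - 1/5401 = 0.0001424
1/Vf - 1/Vm = 1/1500 - 1/5401 = 0.00048152
phi = 0.0001424 / 0.00048152 = 0.2957

0.2957


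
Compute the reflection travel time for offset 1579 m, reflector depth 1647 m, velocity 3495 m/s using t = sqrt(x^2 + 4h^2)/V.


x^2 + 4h^2 = 1579^2 + 4*1647^2 = 2493241 + 10850436 = 13343677
sqrt(13343677) = 3652.8998
t = 3652.8998 / 3495 = 1.0452 s

1.0452


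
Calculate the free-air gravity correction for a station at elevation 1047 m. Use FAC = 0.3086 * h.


FAC = 0.3086 * h
= 0.3086 * 1047
= 323.1042 mGal

323.1042


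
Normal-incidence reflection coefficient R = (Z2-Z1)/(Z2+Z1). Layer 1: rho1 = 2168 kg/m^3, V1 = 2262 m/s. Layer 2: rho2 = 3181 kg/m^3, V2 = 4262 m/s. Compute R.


Z1 = 2168 * 2262 = 4904016
Z2 = 3181 * 4262 = 13557422
R = (13557422 - 4904016) / (13557422 + 4904016) = 8653406 / 18461438 = 0.4687

0.4687


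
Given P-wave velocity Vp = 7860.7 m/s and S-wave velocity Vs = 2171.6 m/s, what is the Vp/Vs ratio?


Vp/Vs = 7860.7 / 2171.6
= 3.6198

3.6198


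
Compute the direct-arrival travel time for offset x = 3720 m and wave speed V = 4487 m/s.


t = x / V
= 3720 / 4487
= 0.8291 s

0.8291


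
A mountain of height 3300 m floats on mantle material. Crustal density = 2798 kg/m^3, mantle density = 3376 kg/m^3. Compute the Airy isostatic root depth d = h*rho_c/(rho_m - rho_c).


rho_m - rho_c = 3376 - 2798 = 578
d = 3300 * 2798 / 578
= 9233400 / 578
= 15974.74 m

15974.74


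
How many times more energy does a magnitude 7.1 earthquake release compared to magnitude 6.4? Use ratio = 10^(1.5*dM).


M2 - M1 = 7.1 - 6.4 = 0.7
1.5 * 0.7 = 1.05
ratio = 10^1.05 = 11.22

11.22


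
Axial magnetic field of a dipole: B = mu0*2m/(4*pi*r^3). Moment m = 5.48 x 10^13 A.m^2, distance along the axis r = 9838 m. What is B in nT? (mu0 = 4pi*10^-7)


m = 5.48 x 10^13 = 54800000000000 A.m^2
2m = 109600000000000 A.m^2
r^3 = 9838^3 = 952183068472
B = (4pi*10^-7) * 109600000000000 / (4*pi * 952183068472) * 1e9
= 137727421.933377 / 11965485331136.89 * 1e9
= 11510.3916 nT

11510.3916


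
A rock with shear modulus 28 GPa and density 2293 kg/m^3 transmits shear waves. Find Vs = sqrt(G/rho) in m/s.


Convert G to Pa: G = 28e9 Pa
Compute G/rho = 28e9 / 2293 = 12211077.1915
Vs = sqrt(12211077.1915) = 3494.44 m/s

3494.44


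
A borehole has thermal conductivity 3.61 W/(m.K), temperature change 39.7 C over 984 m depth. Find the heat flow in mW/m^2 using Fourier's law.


q = k * dT / dz * 1000
= 3.61 * 39.7 / 984 * 1000
= 0.145647 * 1000
= 145.6474 mW/m^2

145.6474


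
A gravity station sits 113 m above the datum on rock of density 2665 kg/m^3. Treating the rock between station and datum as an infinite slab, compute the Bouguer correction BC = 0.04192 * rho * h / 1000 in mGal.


BC = 0.04192 * rho * h / 1000
= 0.04192 * 2665 * 113 / 1000
= 12.624 mGal

12.624


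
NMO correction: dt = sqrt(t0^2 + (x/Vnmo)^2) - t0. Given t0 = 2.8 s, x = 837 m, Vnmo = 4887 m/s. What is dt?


x/Vnmo = 837/4887 = 0.171271
(x/Vnmo)^2 = 0.029334
t0^2 = 7.84
sqrt(7.84 + 0.029334) = 2.805233
dt = 2.805233 - 2.8 = 0.005233

0.005233


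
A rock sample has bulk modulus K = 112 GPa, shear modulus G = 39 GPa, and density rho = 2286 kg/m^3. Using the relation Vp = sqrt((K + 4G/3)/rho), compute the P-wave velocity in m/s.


First compute the effective modulus:
K + 4G/3 = 112e9 + 4*39e9/3 = 164000000000.0 Pa
Then divide by density:
164000000000.0 / 2286 = 71741032.371 Pa/(kg/m^3)
Take the square root:
Vp = sqrt(71741032.371) = 8470.01 m/s

8470.01


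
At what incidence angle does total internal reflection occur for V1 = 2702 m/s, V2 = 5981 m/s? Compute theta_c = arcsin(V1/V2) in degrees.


V1/V2 = 2702/5981 = 0.451764
theta_c = arcsin(0.451764) = 26.8569 degrees

26.8569


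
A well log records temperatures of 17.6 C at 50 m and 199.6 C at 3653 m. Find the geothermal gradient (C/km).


dT = 199.6 - 17.6 = 182.0 C
dz = 3653 - 50 = 3603 m
gradient = dT/dz * 1000 = 182.0/3603 * 1000 = 50.5135 C/km

50.5135


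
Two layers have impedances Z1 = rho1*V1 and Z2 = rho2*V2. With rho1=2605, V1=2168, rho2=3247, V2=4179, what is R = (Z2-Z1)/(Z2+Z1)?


Z1 = 2605 * 2168 = 5647640
Z2 = 3247 * 4179 = 13569213
R = (13569213 - 5647640) / (13569213 + 5647640) = 7921573 / 19216853 = 0.4122

0.4122


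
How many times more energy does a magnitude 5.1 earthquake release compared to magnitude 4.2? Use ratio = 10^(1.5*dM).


M2 - M1 = 5.1 - 4.2 = 0.9
1.5 * 0.9 = 1.35
ratio = 10^1.35 = 22.39

22.39


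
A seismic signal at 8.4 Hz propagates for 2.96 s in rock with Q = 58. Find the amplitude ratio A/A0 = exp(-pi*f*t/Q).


pi*f*t/Q = pi*8.4*2.96/58 = 1.346768
A/A0 = exp(-1.346768) = 0.260079

0.260079


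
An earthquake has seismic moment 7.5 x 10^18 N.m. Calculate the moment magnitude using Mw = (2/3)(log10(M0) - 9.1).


log10(M0) = log10(7.5 x 10^18) = 18.8751
Mw = 2/3 * (18.8751 - 9.1)
= 2/3 * 9.7751
= 6.52

6.52


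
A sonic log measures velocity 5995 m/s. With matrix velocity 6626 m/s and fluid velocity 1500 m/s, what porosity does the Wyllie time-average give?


1/V - 1/Vm = 1/5995 - 1/6626 = 1.589e-05
1/Vf - 1/Vm = 1/1500 - 1/6626 = 0.00051575
phi = 1.589e-05 / 0.00051575 = 0.0308

0.0308


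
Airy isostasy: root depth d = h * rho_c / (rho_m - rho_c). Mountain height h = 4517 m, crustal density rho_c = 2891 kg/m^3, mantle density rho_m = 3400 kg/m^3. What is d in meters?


rho_m - rho_c = 3400 - 2891 = 509
d = 4517 * 2891 / 509
= 13058647 / 509
= 25655.5 m

25655.5


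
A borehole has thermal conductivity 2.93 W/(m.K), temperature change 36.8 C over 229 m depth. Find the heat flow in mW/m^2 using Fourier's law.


q = k * dT / dz * 1000
= 2.93 * 36.8 / 229 * 1000
= 0.470847 * 1000
= 470.8472 mW/m^2

470.8472


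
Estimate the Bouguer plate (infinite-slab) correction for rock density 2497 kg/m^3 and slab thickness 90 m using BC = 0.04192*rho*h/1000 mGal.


BC = 0.04192 * rho * h / 1000
= 0.04192 * 2497 * 90 / 1000
= 9.4207 mGal

9.4207


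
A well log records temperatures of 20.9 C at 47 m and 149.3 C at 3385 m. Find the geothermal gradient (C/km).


dT = 149.3 - 20.9 = 128.4 C
dz = 3385 - 47 = 3338 m
gradient = dT/dz * 1000 = 128.4/3338 * 1000 = 38.4661 C/km

38.4661


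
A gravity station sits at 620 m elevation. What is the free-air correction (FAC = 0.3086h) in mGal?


FAC = 0.3086 * h
= 0.3086 * 620
= 191.332 mGal

191.332


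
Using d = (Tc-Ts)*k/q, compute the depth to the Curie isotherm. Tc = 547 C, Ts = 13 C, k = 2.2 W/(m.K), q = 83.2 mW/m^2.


T_Curie - T_surf = 547 - 13 = 534 C
Convert q to W/m^2: 83.2 mW/m^2 = 0.0832 W/m^2
d = 534 * 2.2 / 0.0832 = 14120.19 m

14120.19


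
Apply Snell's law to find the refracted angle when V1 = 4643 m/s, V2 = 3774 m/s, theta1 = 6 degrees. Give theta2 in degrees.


sin(theta1) = sin(6 deg) = 0.104528
sin(theta2) = V2/V1 * sin(theta1) = 3774/4643 * 0.104528 = 0.084965
theta2 = arcsin(0.084965) = 4.874 degrees

4.874


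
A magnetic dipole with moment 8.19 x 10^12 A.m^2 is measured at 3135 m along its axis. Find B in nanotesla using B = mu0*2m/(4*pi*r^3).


m = 8.19 x 10^12 = 8190000000000 A.m^2
2m = 16380000000000 A.m^2
r^3 = 3135^3 = 30811485375
B = (4pi*10^-7) * 16380000000000 / (4*pi * 30811485375) * 1e9
= 20583715.06632 / 387188544401.16 * 1e9
= 53161.994 nT

53161.994


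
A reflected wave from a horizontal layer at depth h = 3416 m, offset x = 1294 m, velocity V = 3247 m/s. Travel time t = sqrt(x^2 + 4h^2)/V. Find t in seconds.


x^2 + 4h^2 = 1294^2 + 4*3416^2 = 1674436 + 46676224 = 48350660
sqrt(48350660) = 6953.4639
t = 6953.4639 / 3247 = 2.1415 s

2.1415


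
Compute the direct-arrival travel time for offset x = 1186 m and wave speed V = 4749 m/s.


t = x / V
= 1186 / 4749
= 0.2497 s

0.2497


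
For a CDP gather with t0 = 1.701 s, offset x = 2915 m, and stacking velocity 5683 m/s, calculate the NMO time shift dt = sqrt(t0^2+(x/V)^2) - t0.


x/Vnmo = 2915/5683 = 0.512933
(x/Vnmo)^2 = 0.263101
t0^2 = 2.893401
sqrt(2.893401 + 0.263101) = 1.776655
dt = 1.776655 - 1.701 = 0.075655

0.075655


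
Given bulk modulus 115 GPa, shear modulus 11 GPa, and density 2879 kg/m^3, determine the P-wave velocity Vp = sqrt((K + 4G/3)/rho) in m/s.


First compute the effective modulus:
K + 4G/3 = 115e9 + 4*11e9/3 = 129666666666.67 Pa
Then divide by density:
129666666666.67 / 2879 = 45038786.6157 Pa/(kg/m^3)
Take the square root:
Vp = sqrt(45038786.6157) = 6711.09 m/s

6711.09


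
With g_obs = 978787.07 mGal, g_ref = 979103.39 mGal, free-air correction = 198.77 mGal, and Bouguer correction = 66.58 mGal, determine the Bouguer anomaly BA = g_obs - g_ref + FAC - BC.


BA = g_obs - g_ref + FAC - BC
= 978787.07 - 979103.39 + 198.77 - 66.58
= -184.13 mGal

-184.13


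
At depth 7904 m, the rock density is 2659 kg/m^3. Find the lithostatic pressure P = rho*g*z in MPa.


P = rho * g * z / 1e6
= 2659 * 9.81 * 7904 / 1e6
= 206174180.16 / 1e6
= 206.1742 MPa

206.1742


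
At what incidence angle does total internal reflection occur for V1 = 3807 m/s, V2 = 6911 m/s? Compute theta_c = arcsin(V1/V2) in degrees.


V1/V2 = 3807/6911 = 0.550861
theta_c = arcsin(0.550861) = 33.4261 degrees

33.4261


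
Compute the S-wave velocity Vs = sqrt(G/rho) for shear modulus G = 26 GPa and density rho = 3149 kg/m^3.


Convert G to Pa: G = 26e9 Pa
Compute G/rho = 26e9 / 3149 = 8256589.3935
Vs = sqrt(8256589.3935) = 2873.43 m/s

2873.43


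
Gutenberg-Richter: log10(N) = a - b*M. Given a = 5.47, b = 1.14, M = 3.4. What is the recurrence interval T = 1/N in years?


log10(N) = 5.47 - 1.14*3.4 = 1.594
N = 10^1.594 = 39.264494
T = 1/N = 1/39.264494 = 0.0255 years

0.0255


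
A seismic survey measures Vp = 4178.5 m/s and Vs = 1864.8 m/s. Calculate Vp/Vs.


Vp/Vs = 4178.5 / 1864.8
= 2.2407

2.2407


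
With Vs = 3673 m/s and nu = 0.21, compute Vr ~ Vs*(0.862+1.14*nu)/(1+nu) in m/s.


Numerator factor = 0.862 + 1.14*0.21 = 1.1014
Denominator = 1 + 0.21 = 1.21
Vr = 3673 * 1.1014 / 1.21 = 3343.34 m/s

3343.34


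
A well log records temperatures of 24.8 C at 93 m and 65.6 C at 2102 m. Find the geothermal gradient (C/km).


dT = 65.6 - 24.8 = 40.8 C
dz = 2102 - 93 = 2009 m
gradient = dT/dz * 1000 = 40.8/2009 * 1000 = 20.3086 C/km

20.3086


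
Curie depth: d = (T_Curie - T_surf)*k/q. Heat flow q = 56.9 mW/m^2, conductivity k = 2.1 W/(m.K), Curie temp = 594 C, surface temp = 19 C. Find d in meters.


T_Curie - T_surf = 594 - 19 = 575 C
Convert q to W/m^2: 56.9 mW/m^2 = 0.0569 W/m^2
d = 575 * 2.1 / 0.0569 = 21221.44 m

21221.44


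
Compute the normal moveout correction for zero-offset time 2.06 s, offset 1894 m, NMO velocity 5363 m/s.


x/Vnmo = 1894/5363 = 0.353161
(x/Vnmo)^2 = 0.124722
t0^2 = 4.2436
sqrt(4.2436 + 0.124722) = 2.090053
dt = 2.090053 - 2.06 = 0.030053

0.030053


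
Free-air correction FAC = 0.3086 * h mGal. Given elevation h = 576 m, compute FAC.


FAC = 0.3086 * h
= 0.3086 * 576
= 177.7536 mGal

177.7536


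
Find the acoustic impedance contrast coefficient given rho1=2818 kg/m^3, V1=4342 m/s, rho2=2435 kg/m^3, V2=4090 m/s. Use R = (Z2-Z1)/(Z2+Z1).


Z1 = 2818 * 4342 = 12235756
Z2 = 2435 * 4090 = 9959150
R = (9959150 - 12235756) / (9959150 + 12235756) = -2276606 / 22194906 = -0.1026

-0.1026


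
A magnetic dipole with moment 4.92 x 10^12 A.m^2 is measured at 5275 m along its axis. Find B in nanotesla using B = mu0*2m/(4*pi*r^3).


m = 4.92 x 10^12 = 4920000000000 A.m^2
2m = 9840000000000 A.m^2
r^3 = 5275^3 = 146780171875
B = (4pi*10^-7) * 9840000000000 / (4*pi * 146780171875) * 1e9
= 12365308.684529 / 1844494038620.59 * 1e9
= 6703.9028 nT

6703.9028


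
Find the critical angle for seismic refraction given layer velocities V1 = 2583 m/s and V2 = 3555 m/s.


V1/V2 = 2583/3555 = 0.726582
theta_c = arcsin(0.726582) = 46.6006 degrees

46.6006


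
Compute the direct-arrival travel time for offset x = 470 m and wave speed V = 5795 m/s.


t = x / V
= 470 / 5795
= 0.0811 s

0.0811


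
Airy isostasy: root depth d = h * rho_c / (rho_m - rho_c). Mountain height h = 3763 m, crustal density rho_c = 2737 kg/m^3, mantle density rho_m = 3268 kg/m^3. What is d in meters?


rho_m - rho_c = 3268 - 2737 = 531
d = 3763 * 2737 / 531
= 10299331 / 531
= 19396.1 m

19396.1


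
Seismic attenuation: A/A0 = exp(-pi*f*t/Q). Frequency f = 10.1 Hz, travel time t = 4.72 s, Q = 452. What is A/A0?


pi*f*t/Q = pi*10.1*4.72/452 = 0.331341
A/A0 = exp(-0.331341) = 0.717961

0.717961


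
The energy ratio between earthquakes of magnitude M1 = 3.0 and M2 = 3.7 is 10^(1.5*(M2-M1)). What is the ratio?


M2 - M1 = 3.7 - 3.0 = 0.7
1.5 * 0.7 = 1.05
ratio = 10^1.05 = 11.22

11.22


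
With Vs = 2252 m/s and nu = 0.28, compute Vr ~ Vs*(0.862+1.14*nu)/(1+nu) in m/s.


Numerator factor = 0.862 + 1.14*0.28 = 1.1812
Denominator = 1 + 0.28 = 1.28
Vr = 2252 * 1.1812 / 1.28 = 2078.17 m/s

2078.17


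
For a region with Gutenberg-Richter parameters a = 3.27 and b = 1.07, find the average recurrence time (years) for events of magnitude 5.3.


log10(N) = 3.27 - 1.07*5.3 = -2.401
N = 10^-2.401 = 0.003972
T = 1/N = 1/0.003972 = 251.7677 years

251.7677


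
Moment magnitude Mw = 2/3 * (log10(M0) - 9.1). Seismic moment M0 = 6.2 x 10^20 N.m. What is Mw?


log10(M0) = log10(6.2 x 10^20) = 20.7924
Mw = 2/3 * (20.7924 - 9.1)
= 2/3 * 11.6924
= 7.79

7.79


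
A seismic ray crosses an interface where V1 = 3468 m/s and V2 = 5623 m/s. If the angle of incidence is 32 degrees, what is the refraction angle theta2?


sin(theta1) = sin(32 deg) = 0.529919
sin(theta2) = V2/V1 * sin(theta1) = 5623/3468 * 0.529919 = 0.859209
theta2 = arcsin(0.859209) = 59.2279 degrees

59.2279


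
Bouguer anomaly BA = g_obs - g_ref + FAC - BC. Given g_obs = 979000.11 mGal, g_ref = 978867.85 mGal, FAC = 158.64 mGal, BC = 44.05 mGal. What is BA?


BA = g_obs - g_ref + FAC - BC
= 979000.11 - 978867.85 + 158.64 - 44.05
= 246.85 mGal

246.85


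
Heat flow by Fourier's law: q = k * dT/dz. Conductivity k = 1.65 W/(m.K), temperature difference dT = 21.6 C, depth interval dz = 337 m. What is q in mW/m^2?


q = k * dT / dz * 1000
= 1.65 * 21.6 / 337 * 1000
= 0.105757 * 1000
= 105.7567 mW/m^2

105.7567


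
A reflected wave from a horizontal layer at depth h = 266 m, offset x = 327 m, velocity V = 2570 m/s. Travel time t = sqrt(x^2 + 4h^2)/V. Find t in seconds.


x^2 + 4h^2 = 327^2 + 4*266^2 = 106929 + 283024 = 389953
sqrt(389953) = 624.4622
t = 624.4622 / 2570 = 0.243 s

0.243


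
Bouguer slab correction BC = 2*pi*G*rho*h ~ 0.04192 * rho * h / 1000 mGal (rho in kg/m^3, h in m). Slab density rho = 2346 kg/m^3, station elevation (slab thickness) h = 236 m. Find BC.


BC = 0.04192 * rho * h / 1000
= 0.04192 * 2346 * 236 / 1000
= 23.2093 mGal

23.2093


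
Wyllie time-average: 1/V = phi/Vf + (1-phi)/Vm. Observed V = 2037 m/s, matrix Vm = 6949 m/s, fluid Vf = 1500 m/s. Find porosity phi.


1/V - 1/Vm = 1/2037 - 1/6949 = 0.00034701
1/Vf - 1/Vm = 1/1500 - 1/6949 = 0.00052276
phi = 0.00034701 / 0.00052276 = 0.6638

0.6638


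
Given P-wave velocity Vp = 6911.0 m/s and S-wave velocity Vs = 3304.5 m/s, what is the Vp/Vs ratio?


Vp/Vs = 6911.0 / 3304.5
= 2.0914

2.0914


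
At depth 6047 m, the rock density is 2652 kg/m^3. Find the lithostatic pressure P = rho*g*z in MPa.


P = rho * g * z / 1e6
= 2652 * 9.81 * 6047 / 1e6
= 157319477.64 / 1e6
= 157.3195 MPa

157.3195


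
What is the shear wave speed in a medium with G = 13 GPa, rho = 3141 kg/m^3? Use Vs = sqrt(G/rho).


Convert G to Pa: G = 13e9 Pa
Compute G/rho = 13e9 / 3141 = 4138809.2964
Vs = sqrt(4138809.2964) = 2034.41 m/s

2034.41


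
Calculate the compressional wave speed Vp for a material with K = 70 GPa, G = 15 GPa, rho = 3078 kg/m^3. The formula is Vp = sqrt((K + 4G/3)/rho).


First compute the effective modulus:
K + 4G/3 = 70e9 + 4*15e9/3 = 90000000000.0 Pa
Then divide by density:
90000000000.0 / 3078 = 29239766.0819 Pa/(kg/m^3)
Take the square root:
Vp = sqrt(29239766.0819) = 5407.38 m/s

5407.38


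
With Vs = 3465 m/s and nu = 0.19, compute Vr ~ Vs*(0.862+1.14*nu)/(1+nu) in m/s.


Numerator factor = 0.862 + 1.14*0.19 = 1.0786
Denominator = 1 + 0.19 = 1.19
Vr = 3465 * 1.0786 / 1.19 = 3140.63 m/s

3140.63


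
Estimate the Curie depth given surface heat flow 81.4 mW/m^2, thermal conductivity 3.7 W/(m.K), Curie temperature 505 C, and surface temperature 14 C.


T_Curie - T_surf = 505 - 14 = 491 C
Convert q to W/m^2: 81.4 mW/m^2 = 0.0814 W/m^2
d = 491 * 3.7 / 0.0814 = 22318.18 m

22318.18


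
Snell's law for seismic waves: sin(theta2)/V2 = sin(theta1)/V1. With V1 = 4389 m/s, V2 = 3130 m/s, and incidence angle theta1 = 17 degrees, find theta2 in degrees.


sin(theta1) = sin(17 deg) = 0.292372
sin(theta2) = V2/V1 * sin(theta1) = 3130/4389 * 0.292372 = 0.208504
theta2 = arcsin(0.208504) = 12.0347 degrees

12.0347


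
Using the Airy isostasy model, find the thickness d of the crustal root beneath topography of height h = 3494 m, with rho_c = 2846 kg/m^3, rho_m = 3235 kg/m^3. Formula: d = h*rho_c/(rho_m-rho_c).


rho_m - rho_c = 3235 - 2846 = 389
d = 3494 * 2846 / 389
= 9943924 / 389
= 25562.79 m

25562.79


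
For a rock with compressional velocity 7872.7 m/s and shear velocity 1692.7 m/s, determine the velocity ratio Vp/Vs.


Vp/Vs = 7872.7 / 1692.7
= 4.651

4.651


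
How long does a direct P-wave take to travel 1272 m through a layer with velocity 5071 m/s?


t = x / V
= 1272 / 5071
= 0.2508 s

0.2508


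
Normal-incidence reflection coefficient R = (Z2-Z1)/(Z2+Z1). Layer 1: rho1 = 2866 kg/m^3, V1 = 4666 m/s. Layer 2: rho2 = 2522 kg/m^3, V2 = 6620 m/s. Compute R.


Z1 = 2866 * 4666 = 13372756
Z2 = 2522 * 6620 = 16695640
R = (16695640 - 13372756) / (16695640 + 13372756) = 3322884 / 30068396 = 0.1105

0.1105


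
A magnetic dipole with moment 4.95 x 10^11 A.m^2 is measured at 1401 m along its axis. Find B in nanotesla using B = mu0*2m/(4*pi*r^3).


m = 4.95 x 10^11 = 495000000000 A.m^2
2m = 990000000000 A.m^2
r^3 = 1401^3 = 2749884201
B = (4pi*10^-7) * 990000000000 / (4*pi * 2749884201) * 1e9
= 1244070.690822 / 34556064016.34 * 1e9
= 36001.516 nT

36001.516


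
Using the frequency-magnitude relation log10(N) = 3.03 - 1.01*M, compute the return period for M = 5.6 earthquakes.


log10(N) = 3.03 - 1.01*5.6 = -2.626
N = 10^-2.626 = 0.002366
T = 1/N = 1/0.002366 = 422.6686 years

422.6686


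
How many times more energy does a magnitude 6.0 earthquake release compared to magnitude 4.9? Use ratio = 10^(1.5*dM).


M2 - M1 = 6.0 - 4.9 = 1.1
1.5 * 1.1 = 1.65
ratio = 10^1.65 = 44.67

44.67


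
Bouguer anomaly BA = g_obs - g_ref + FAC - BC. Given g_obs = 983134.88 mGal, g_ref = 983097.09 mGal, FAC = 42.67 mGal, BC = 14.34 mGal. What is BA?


BA = g_obs - g_ref + FAC - BC
= 983134.88 - 983097.09 + 42.67 - 14.34
= 66.12 mGal

66.12


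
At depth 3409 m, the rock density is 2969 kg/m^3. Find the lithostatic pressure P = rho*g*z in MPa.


P = rho * g * z / 1e6
= 2969 * 9.81 * 3409 / 1e6
= 99290159.01 / 1e6
= 99.2902 MPa

99.2902


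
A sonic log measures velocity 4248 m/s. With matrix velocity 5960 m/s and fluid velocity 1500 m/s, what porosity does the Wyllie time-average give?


1/V - 1/Vm = 1/4248 - 1/5960 = 6.762e-05
1/Vf - 1/Vm = 1/1500 - 1/5960 = 0.00049888
phi = 6.762e-05 / 0.00049888 = 0.1355

0.1355


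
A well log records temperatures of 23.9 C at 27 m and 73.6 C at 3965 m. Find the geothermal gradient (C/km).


dT = 73.6 - 23.9 = 49.7 C
dz = 3965 - 27 = 3938 m
gradient = dT/dz * 1000 = 49.7/3938 * 1000 = 12.6206 C/km

12.6206


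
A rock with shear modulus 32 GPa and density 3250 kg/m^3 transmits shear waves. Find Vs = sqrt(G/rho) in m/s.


Convert G to Pa: G = 32e9 Pa
Compute G/rho = 32e9 / 3250 = 9846153.8462
Vs = sqrt(9846153.8462) = 3137.86 m/s

3137.86


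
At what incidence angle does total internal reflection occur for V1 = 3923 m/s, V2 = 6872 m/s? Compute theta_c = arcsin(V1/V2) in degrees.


V1/V2 = 3923/6872 = 0.570867
theta_c = arcsin(0.570867) = 34.8107 degrees

34.8107


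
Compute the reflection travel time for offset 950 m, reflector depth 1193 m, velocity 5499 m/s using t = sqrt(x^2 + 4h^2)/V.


x^2 + 4h^2 = 950^2 + 4*1193^2 = 902500 + 5692996 = 6595496
sqrt(6595496) = 2568.1698
t = 2568.1698 / 5499 = 0.467 s

0.467


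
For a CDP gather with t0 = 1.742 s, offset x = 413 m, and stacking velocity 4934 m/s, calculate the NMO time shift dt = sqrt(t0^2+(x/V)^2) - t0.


x/Vnmo = 413/4934 = 0.083705
(x/Vnmo)^2 = 0.007007
t0^2 = 3.034564
sqrt(3.034564 + 0.007007) = 1.74401
dt = 1.74401 - 1.742 = 0.00201

0.00201


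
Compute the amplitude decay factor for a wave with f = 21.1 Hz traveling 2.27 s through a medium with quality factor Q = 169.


pi*f*t/Q = pi*21.1*2.27/169 = 0.890372
A/A0 = exp(-0.890372) = 0.410503

0.410503


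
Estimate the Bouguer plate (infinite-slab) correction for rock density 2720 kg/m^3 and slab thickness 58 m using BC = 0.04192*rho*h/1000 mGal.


BC = 0.04192 * rho * h / 1000
= 0.04192 * 2720 * 58 / 1000
= 6.6133 mGal

6.6133


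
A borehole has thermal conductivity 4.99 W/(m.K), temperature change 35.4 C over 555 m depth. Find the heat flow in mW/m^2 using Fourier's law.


q = k * dT / dz * 1000
= 4.99 * 35.4 / 555 * 1000
= 0.318281 * 1000
= 318.2811 mW/m^2

318.2811


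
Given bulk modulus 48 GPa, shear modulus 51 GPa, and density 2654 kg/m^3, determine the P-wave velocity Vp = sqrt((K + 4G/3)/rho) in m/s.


First compute the effective modulus:
K + 4G/3 = 48e9 + 4*51e9/3 = 116000000000.0 Pa
Then divide by density:
116000000000.0 / 2654 = 43707611.153 Pa/(kg/m^3)
Take the square root:
Vp = sqrt(43707611.153) = 6611.17 m/s

6611.17


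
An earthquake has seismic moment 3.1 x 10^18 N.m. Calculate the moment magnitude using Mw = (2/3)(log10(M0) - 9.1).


log10(M0) = log10(3.1 x 10^18) = 18.4914
Mw = 2/3 * (18.4914 - 9.1)
= 2/3 * 9.3914
= 6.26

6.26


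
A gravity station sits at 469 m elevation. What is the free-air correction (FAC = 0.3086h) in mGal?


FAC = 0.3086 * h
= 0.3086 * 469
= 144.7334 mGal

144.7334


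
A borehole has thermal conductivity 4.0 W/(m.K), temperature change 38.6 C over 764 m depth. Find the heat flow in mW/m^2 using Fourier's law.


q = k * dT / dz * 1000
= 4.0 * 38.6 / 764 * 1000
= 0.202094 * 1000
= 202.0942 mW/m^2

202.0942


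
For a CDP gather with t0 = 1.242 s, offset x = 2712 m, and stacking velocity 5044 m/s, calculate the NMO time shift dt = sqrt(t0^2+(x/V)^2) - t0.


x/Vnmo = 2712/5044 = 0.537669
(x/Vnmo)^2 = 0.289087
t0^2 = 1.542564
sqrt(1.542564 + 0.289087) = 1.353385
dt = 1.353385 - 1.242 = 0.111385

0.111385


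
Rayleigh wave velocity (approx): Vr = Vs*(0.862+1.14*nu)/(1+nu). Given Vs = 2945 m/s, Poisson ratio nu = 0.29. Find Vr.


Numerator factor = 0.862 + 1.14*0.29 = 1.1926
Denominator = 1 + 0.29 = 1.29
Vr = 2945 * 1.1926 / 1.29 = 2722.64 m/s

2722.64


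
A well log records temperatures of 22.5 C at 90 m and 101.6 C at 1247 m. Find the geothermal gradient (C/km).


dT = 101.6 - 22.5 = 79.1 C
dz = 1247 - 90 = 1157 m
gradient = dT/dz * 1000 = 79.1/1157 * 1000 = 68.3665 C/km

68.3665


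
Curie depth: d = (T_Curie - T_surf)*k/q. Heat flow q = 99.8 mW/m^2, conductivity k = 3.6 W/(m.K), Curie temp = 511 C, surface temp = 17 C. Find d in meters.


T_Curie - T_surf = 511 - 17 = 494 C
Convert q to W/m^2: 99.8 mW/m^2 = 0.0998 W/m^2
d = 494 * 3.6 / 0.0998 = 17819.64 m

17819.64


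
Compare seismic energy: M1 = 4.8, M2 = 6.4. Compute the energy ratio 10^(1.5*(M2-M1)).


M2 - M1 = 6.4 - 4.8 = 1.6
1.5 * 1.6 = 2.4
ratio = 10^2.4 = 251.19

251.19


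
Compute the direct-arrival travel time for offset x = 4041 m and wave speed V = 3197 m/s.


t = x / V
= 4041 / 3197
= 1.264 s

1.264


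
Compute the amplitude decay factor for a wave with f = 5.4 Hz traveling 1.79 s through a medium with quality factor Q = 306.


pi*f*t/Q = pi*5.4*1.79/306 = 0.099237
A/A0 = exp(-0.099237) = 0.905528

0.905528


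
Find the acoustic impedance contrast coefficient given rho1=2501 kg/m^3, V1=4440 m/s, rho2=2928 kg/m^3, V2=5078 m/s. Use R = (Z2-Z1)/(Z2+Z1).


Z1 = 2501 * 4440 = 11104440
Z2 = 2928 * 5078 = 14868384
R = (14868384 - 11104440) / (14868384 + 11104440) = 3763944 / 25972824 = 0.1449

0.1449


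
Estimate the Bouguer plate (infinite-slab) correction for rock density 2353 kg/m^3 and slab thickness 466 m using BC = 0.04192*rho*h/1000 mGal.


BC = 0.04192 * rho * h / 1000
= 0.04192 * 2353 * 466 / 1000
= 45.9652 mGal

45.9652


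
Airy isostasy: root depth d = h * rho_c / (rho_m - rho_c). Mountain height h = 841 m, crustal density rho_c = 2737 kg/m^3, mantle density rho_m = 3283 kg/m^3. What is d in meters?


rho_m - rho_c = 3283 - 2737 = 546
d = 841 * 2737 / 546
= 2301817 / 546
= 4215.78 m

4215.78


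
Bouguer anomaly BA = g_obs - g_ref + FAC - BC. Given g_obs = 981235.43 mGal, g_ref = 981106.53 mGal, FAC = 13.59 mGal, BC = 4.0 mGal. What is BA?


BA = g_obs - g_ref + FAC - BC
= 981235.43 - 981106.53 + 13.59 - 4.0
= 138.49 mGal

138.49


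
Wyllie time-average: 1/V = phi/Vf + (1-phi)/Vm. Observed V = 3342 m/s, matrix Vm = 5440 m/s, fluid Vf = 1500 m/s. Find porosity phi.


1/V - 1/Vm = 1/3342 - 1/5440 = 0.0001154
1/Vf - 1/Vm = 1/1500 - 1/5440 = 0.00048284
phi = 0.0001154 / 0.00048284 = 0.239

0.239


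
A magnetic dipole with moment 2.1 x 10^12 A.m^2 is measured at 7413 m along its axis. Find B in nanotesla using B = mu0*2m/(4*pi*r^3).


m = 2.1 x 10^12 = 2100000000000 A.m^2
2m = 4200000000000 A.m^2
r^3 = 7413^3 = 407363393997
B = (4pi*10^-7) * 4200000000000 / (4*pi * 407363393997) * 1e9
= 5277875.658031 / 5119079383689.52 * 1e9
= 1031.0205 nT

1031.0205


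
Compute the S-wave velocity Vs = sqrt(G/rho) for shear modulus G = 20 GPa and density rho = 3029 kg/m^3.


Convert G to Pa: G = 20e9 Pa
Compute G/rho = 20e9 / 3029 = 6602839.2209
Vs = sqrt(6602839.2209) = 2569.6 m/s

2569.6


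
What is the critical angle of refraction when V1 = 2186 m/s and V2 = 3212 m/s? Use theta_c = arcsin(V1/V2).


V1/V2 = 2186/3212 = 0.680573
theta_c = arcsin(0.680573) = 42.8884 degrees

42.8884


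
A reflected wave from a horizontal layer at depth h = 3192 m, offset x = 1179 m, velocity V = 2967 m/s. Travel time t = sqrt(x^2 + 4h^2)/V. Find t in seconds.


x^2 + 4h^2 = 1179^2 + 4*3192^2 = 1390041 + 40755456 = 42145497
sqrt(42145497) = 6491.9563
t = 6491.9563 / 2967 = 2.1881 s

2.1881


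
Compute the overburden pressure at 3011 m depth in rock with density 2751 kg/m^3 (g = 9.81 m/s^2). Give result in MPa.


P = rho * g * z / 1e6
= 2751 * 9.81 * 3011 / 1e6
= 81258790.41 / 1e6
= 81.2588 MPa

81.2588


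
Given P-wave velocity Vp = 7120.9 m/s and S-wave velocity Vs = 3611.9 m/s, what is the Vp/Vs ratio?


Vp/Vs = 7120.9 / 3611.9
= 1.9715

1.9715


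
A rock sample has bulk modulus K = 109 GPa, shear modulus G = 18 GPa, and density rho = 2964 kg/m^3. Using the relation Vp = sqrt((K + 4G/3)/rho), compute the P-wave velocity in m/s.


First compute the effective modulus:
K + 4G/3 = 109e9 + 4*18e9/3 = 133000000000.0 Pa
Then divide by density:
133000000000.0 / 2964 = 44871794.8718 Pa/(kg/m^3)
Take the square root:
Vp = sqrt(44871794.8718) = 6698.64 m/s

6698.64
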